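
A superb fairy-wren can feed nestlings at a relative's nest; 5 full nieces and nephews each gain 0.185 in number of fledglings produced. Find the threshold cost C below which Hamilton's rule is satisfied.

0.23125

r to a full niece or nephew = 0.25 (full aunt/uncle↔niece/nephew: two paths of length 3 through the shared grandparent pair: r = 2·(1/2)^3 = 1/4).
Hamilton's rule: n·r·B > C, so the trait is favored while C < n·r·B = 5·0.25·0.185 = 0.23125.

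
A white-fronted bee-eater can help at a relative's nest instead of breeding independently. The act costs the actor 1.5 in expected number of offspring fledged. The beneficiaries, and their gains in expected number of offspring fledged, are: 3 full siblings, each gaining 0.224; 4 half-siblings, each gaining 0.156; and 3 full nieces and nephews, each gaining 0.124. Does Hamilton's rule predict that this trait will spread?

No

Hamilton's rule: the trait is favored when the sum of r·B over every recipient exceeds the actor's cost C.
r to a full sibling = 0.5 (full sibs share both parents — two paths of length 2: r = 2·(1/2)^2 = 1/2).
r to a half-sibling = 1/4 (half-sibs share one parent — one path of length 2: r = (1/2)^2 = 1/4).
r to a full niece or nephew = 0.25 (full aunt/uncle↔niece/nephew: two paths of length 3 through the shared grandparent pair: r = 2·(1/2)^3 = 1/4).
Summing one r·B term per recipient: 3·0.5·0.224 + 4·0.25·0.156 + 3·0.25·0.124 = 0.585.
0.585 < 1.5: the indirect benefit is less than the cost.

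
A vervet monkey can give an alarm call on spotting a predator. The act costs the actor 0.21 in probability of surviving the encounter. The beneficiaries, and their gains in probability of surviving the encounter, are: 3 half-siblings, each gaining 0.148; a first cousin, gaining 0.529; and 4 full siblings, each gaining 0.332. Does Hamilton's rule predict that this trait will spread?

Yes

Hamilton's rule: the trait is favored when the sum of r·B over every recipient exceeds the actor's cost C.
r to a half-sibling = 0.25 (half-sibs share one parent — one path of length 2: r = (1/2)^2 = 1/4).
r to a first cousin = 1/8 (first cousins share one grandparent pair — two paths of length 4: r = 2·(1/2)^4 = 1/8).
r to a full sibling = 1/2 (full sibs share both parents — two paths of length 2: r = 2·(1/2)^2 = 1/2).
Summing one r·B term per recipient: 3·0.25·0.148 + 1·0.125·0.529 + 4·0.5·0.332 = 0.841125.
0.841125 > 0.21: the indirect benefit exceeds the cost.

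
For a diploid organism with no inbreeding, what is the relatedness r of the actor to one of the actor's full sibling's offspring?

0.25

Each parent–offspring link contributes a factor of 1/2, and independent paths through distinct common ancestors add.
Full aunt/uncle↔niece/nephew: two paths of length 3 through the shared grandparent pair: r = 2·(1/2)^3 = 1/4.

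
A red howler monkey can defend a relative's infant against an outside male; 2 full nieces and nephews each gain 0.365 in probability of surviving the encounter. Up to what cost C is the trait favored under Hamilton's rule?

0.1825

r to a full niece or nephew = 0.25 (full aunt/uncle↔niece/nephew: two paths of length 3 through the shared grandparent pair: r = 2·(1/2)^3 = 1/4).
Hamilton's rule: n·r·B > C, so the trait is favored while C < n·r·B = 2·0.25·0.365 = 0.1825.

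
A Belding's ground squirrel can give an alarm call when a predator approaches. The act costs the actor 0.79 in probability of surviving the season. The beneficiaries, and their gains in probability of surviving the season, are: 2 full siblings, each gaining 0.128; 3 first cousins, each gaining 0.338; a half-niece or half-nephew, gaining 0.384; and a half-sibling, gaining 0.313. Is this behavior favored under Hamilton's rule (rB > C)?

No

Hamilton's rule: the trait is favored when the sum of r·B over every recipient exceeds the actor's cost C.
r to a full sibling = 0.5 (full sibs share both parents — two paths of length 2: r = 2·(1/2)^2 = 1/2).
r to a first cousin = 0.125 (first cousins share one grandparent pair — two paths of length 4: r = 2·(1/2)^4 = 1/8).
r to a half-niece or half-nephew = 1/8 (half-aunt/uncle↔niece/nephew: one path of length 3: r = (1/2)^3 = 1/8).
r to a half-sibling = 1/4 (half-sibs share one parent — one path of length 2: r = (1/2)^2 = 1/4).
Summing one r·B term per recipient: 2·0.5·0.128 + 3·0.125·0.338 + 1·0.125·0.384 + 1·0.25·0.313 = 0.381.
0.381 < 0.79: the indirect benefit is less than the cost.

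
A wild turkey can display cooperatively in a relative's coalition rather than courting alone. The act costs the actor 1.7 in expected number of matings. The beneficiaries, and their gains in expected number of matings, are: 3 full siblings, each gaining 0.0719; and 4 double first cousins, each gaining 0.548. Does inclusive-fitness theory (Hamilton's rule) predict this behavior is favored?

No

Hamilton's rule: the trait is favored when the sum of r·B over every recipient exceeds the actor's cost C.
r to a full sibling = 1/2 (full sibs share both parents — two paths of length 2: r = 2·(1/2)^2 = 1/2).
r to a double first cousin = 0.25 (double first cousins share both grandparent pairs — four paths of length 4: r = 4·(1/2)^4 = 1/4).
Summing one r·B term per recipient: 3·0.5·0.0719 + 4·0.25·0.548 = 0.65585.
0.65585 < 1.7: the indirect benefit is less than the cost.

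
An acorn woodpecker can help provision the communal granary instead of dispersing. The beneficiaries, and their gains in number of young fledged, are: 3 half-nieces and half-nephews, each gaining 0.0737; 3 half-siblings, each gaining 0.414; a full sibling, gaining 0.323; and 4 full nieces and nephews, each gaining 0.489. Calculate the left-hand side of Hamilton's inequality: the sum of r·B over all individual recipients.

0.9886375

r to a half-niece or half-nephew = 0.125 (half-aunt/uncle↔niece/nephew: one path of length 3: r = (1/2)^3 = 1/8).
r to a half-sibling = 0.25 (half-sibs share one parent — one path of length 2: r = (1/2)^2 = 1/4).
r to a full sibling = 1/2 (full sibs share both parents — two paths of length 2: r = 2·(1/2)^2 = 1/2).
r to a full niece or nephew = 0.25 (full aunt/uncle↔niece/nephew: two paths of length 3 through the shared grandparent pair: r = 2·(1/2)^3 = 1/4).
Summing one r·B term per recipient: 3·0.125·0.0737 + 3·0.25·0.414 + 1·0.5·0.323 + 4·0.25·0.489 = 0.9886375.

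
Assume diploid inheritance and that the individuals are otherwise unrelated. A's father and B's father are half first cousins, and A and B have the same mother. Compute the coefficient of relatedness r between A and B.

Relatedness sums over independent paths through distinct common ancestors.
A and B are related in two ways: half second cousins through their fathers (r = 1/64) and half-sibs through their shared mother (r = 1/4).
r = 1/64 + 1/4 = 0.265625.

0.265625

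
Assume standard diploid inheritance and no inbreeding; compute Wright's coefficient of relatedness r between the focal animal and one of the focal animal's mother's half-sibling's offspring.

Each parent–offspring link contributes a factor of 1/2, and independent paths through distinct common ancestors add.
Half first cousins share one grandparent — one path of length 4: r = (1/2)^4 = 1/16.

0.0625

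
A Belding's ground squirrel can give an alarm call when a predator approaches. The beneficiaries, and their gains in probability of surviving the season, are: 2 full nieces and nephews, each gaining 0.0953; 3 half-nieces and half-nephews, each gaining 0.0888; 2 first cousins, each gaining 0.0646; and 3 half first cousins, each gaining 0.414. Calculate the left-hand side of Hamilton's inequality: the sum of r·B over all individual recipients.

0.174725

r to a full niece or nephew = 1/4 (full aunt/uncle↔niece/nephew: two paths of length 3 through the shared grandparent pair: r = 2·(1/2)^3 = 1/4).
r to a half-niece or half-nephew = 0.125 (half-aunt/uncle↔niece/nephew: one path of length 3: r = (1/2)^3 = 1/8).
r to a first cousin = 0.125 (first cousins share one grandparent pair — two paths of length 4: r = 2·(1/2)^4 = 1/8).
r to a half first cousin = 0.0625 (half first cousins share one grandparent — one path of length 4: r = (1/2)^4 = 1/16).
Summing one r·B term per recipient: 2·0.25·0.0953 + 3·0.125·0.0888 + 2·0.125·0.0646 + 3·0.0625·0.414 = 0.174725.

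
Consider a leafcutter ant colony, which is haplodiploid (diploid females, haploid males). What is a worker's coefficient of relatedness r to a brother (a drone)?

Her haploid brother carries none of their father's genes and a random half of their mother's genome; that half matches the maternal half of her own genome with probability 1/2: r = 1/2 · 1/2 = 1/4.

0.25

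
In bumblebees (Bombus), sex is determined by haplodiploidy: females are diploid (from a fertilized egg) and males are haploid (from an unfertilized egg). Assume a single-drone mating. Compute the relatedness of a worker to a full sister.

Haplodiploid full sisters inherit their father's entire haploid genome identically (contributing 1/2) and on average half of their mother's contribution (1/2 · 1/2 = 1/4); r = 1/2 + 1/4 = 3/4.

0.75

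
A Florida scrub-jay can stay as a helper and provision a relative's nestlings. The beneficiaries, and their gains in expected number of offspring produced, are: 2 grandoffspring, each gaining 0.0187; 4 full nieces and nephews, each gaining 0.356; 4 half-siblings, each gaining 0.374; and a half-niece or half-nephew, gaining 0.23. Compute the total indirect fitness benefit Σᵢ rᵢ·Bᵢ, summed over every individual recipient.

0.7681

r to a grandoffspring = 1/4 (two parent–offspring links: r = (1/2)^2 = 1/4).
r to a full niece or nephew = 0.25 (full aunt/uncle↔niece/nephew: two paths of length 3 through the shared grandparent pair: r = 2·(1/2)^3 = 1/4).
r to a half-sibling = 1/4 (half-sibs share one parent — one path of length 2: r = (1/2)^2 = 1/4).
r to a half-niece or half-nephew = 0.125 (half-aunt/uncle↔niece/nephew: one path of length 3: r = (1/2)^3 = 1/8).
Summing one r·B term per recipient: 2·0.25·0.0187 + 4·0.25·0.356 + 4·0.25·0.374 + 1·0.125·0.23 = 0.7681.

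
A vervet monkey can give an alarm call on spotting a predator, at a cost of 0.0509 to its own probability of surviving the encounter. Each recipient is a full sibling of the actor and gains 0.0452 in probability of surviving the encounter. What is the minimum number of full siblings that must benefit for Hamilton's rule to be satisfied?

r to a full sibling = 0.5 (full sibs share both parents — two paths of length 2: r = 2·(1/2)^2 = 1/2).
Hamilton's rule: n·r·B > C  ⇒  n > C/(r·B) = 0.0509/(0.5·0.0452) = 2.252.
The smallest integer exceeding 2.252 is 3.

3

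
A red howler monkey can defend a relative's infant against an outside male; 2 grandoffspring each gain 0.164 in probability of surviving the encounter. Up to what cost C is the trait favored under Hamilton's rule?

r to a grandoffspring = 0.25 (two parent–offspring links: r = (1/2)^2 = 1/4).
Hamilton's rule: n·r·B > C, so the trait is favored while C < n·r·B = 2·0.25·0.164 = 0.082.

0.082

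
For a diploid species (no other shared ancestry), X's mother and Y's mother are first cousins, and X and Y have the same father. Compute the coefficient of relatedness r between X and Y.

Independent pedigree routes through distinct common ancestors add.
X and Y are related in two ways: second cousins through their mothers (r = 1/32) and half-sibs through their shared father (r = 1/4).
r = 1/32 + 1/4 = 9/32 = 0.28125.

0.28125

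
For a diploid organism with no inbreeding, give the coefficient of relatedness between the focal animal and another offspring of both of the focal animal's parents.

Each parent–offspring link contributes a factor of 1/2, and independent paths through distinct common ancestors add.
Full sibs share both parents — two paths of length 2: r = 2·(1/2)^2 = 1/2.

0.5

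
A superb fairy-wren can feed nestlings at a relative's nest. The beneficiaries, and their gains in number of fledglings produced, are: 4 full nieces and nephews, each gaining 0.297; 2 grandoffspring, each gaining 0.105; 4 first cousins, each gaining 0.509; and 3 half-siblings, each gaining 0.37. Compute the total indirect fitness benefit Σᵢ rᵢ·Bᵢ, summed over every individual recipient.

0.8815

r to a full niece or nephew = 0.25 (full aunt/uncle↔niece/nephew: two paths of length 3 through the shared grandparent pair: r = 2·(1/2)^3 = 1/4).
r to a grandoffspring = 1/4 (two parent–offspring links: r = (1/2)^2 = 1/4).
r to a first cousin = 0.125 (first cousins share one grandparent pair — two paths of length 4: r = 2·(1/2)^4 = 1/8).
r to a half-sibling = 1/4 (half-sibs share one parent — one path of length 2: r = (1/2)^2 = 1/4).
Summing one r·B term per recipient: 4·0.25·0.297 + 2·0.25·0.105 + 4·0.125·0.509 + 3·0.25·0.37 = 0.8815.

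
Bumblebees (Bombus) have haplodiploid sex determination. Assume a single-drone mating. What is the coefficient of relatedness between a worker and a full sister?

Haplodiploid full sisters inherit their father's entire haploid genome identically (contributing 1/2) and on average half of their mother's contribution (1/2 · 1/2 = 1/4); r = 1/2 + 1/4 = 3/4.

0.75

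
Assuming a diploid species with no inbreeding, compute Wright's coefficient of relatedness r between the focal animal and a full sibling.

Full sibs share both parents — two paths of length 2: r = 2·(1/2)^2 = 1/2.

0.5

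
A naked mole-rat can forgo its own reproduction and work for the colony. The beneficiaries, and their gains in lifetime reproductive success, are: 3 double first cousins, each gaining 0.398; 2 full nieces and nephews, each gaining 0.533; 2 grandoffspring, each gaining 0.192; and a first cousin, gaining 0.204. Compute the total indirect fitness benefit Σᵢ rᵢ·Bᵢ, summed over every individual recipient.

0.6865

r to a double first cousin = 1/4 (double first cousins share both grandparent pairs — four paths of length 4: r = 4·(1/2)^4 = 1/4).
r to a full niece or nephew = 0.25 (full aunt/uncle↔niece/nephew: two paths of length 3 through the shared grandparent pair: r = 2·(1/2)^3 = 1/4).
r to a grandoffspring = 1/4 (two parent–offspring links: r = (1/2)^2 = 1/4).
r to a first cousin = 1/8 (first cousins share one grandparent pair — two paths of length 4: r = 2·(1/2)^4 = 1/8).
Summing one r·B term per recipient: 3·0.25·0.398 + 2·0.25·0.533 + 2·0.25·0.192 + 1·0.125·0.204 = 0.6865.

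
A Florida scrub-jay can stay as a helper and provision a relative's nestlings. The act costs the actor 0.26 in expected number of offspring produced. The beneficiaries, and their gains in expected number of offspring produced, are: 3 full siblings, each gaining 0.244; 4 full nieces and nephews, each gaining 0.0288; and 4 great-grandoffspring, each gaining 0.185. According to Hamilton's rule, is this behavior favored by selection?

Hamilton's rule: the trait is favored when the sum of r·B over every recipient exceeds the actor's cost C.
r to a full sibling = 1/2 (full sibs share both parents — two paths of length 2: r = 2·(1/2)^2 = 1/2).
r to a full niece or nephew = 1/4 (full aunt/uncle↔niece/nephew: two paths of length 3 through the shared grandparent pair: r = 2·(1/2)^3 = 1/4).
r to a great-grandoffspring = 0.125 (three parent–offspring links: r = (1/2)^3 = 1/8).
Summing one r·B term per recipient: 3·0.5·0.244 + 4·0.25·0.0288 + 4·0.125·0.185 = 0.4873.
0.4873 > 0.26: the indirect benefit exceeds the cost.

Yes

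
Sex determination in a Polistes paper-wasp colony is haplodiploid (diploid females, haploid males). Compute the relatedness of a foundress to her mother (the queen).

One meiotic link between diploid queen and diploid daughter: r = 1/2.

0.5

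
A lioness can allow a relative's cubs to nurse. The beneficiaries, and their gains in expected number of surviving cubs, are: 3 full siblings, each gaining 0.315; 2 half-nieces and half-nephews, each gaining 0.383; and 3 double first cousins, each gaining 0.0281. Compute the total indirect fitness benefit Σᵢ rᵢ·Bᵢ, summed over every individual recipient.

0.589325

r to a full sibling = 0.5 (full sibs share both parents — two paths of length 2: r = 2·(1/2)^2 = 1/2).
r to a half-niece or half-nephew = 1/8 (half-aunt/uncle↔niece/nephew: one path of length 3: r = (1/2)^3 = 1/8).
r to a double first cousin = 1/4 (double first cousins share both grandparent pairs — four paths of length 4: r = 4·(1/2)^4 = 1/4).
Summing one r·B term per recipient: 3·0.5·0.315 + 2·0.125·0.383 + 3·0.25·0.0281 = 0.589325.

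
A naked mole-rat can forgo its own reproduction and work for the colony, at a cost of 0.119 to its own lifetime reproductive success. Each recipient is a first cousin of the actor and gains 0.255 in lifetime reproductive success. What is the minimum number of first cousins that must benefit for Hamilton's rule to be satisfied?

r to a first cousin = 1/8 (first cousins share one grandparent pair — two paths of length 4: r = 2·(1/2)^4 = 1/8).
Hamilton's rule: n·r·B > C  ⇒  n > C/(r·B) = 0.119/(0.125·0.255) = 3.733.
The smallest integer exceeding 3.733 is 4.

4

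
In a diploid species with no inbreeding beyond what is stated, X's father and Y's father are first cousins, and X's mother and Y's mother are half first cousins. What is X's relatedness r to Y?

With two independent routes of shared ancestry, r is the sum of the two contributions.
X and Y are related in two ways: second cousins through their fathers (r = 1/32) and half second cousins through their mothers (r = 1/64).
r = 1/32 + 1/64 = 0.046875.

0.046875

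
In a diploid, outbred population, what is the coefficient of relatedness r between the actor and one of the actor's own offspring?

0.5

Each parent–offspring link contributes a factor of 1/2, and independent paths through distinct common ancestors add.
One parent–offspring link: r = (1/2)^1 = 1/2.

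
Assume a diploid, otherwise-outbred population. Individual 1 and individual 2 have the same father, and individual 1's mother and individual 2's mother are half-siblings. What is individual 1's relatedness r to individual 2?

Wright's path rule: contributions from independent ancestry routes add.
Individual 1 and individual 2 are related in two ways: half-sibs through their shared father (r = 1/4) and half first cousins through their mothers (r = 1/16).
r = 1/4 + 1/16 = 5/16 = 0.3125.

0.3125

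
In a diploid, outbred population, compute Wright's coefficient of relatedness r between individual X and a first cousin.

0.125

First cousins share one grandparent pair — two paths of length 4: r = 2·(1/2)^4 = 1/8.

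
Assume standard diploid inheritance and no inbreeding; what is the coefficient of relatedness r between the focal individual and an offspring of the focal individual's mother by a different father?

0.25

Each parent–offspring link contributes a factor of 1/2, and independent paths through distinct common ancestors add.
Half-sibs share one parent — one path of length 2: r = (1/2)^2 = 1/4.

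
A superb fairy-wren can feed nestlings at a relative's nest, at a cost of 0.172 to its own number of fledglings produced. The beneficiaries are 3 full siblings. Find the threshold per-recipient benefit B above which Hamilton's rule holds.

r to a full sibling = 1/2 (full sibs share both parents — two paths of length 2: r = 2·(1/2)^2 = 1/2).
Hamilton's rule with n recipients of equal r: n·r·B > C, so B > C/(n·r) = 0.172/(3·0.5) = 0.1147.

0.1147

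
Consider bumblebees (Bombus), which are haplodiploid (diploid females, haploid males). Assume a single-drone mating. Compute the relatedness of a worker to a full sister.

Haplodiploid full sisters inherit their father's entire haploid genome identically (contributing 1/2) and on average half of their mother's contribution (1/2 · 1/2 = 1/4); r = 1/2 + 1/4 = 3/4.

0.75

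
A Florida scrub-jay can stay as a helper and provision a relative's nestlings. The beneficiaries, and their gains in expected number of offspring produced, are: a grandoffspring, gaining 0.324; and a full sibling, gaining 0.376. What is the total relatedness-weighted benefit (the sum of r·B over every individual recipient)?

r to a grandoffspring = 0.25 (two parent–offspring links: r = (1/2)^2 = 1/4).
r to a full sibling = 1/2 (full sibs share both parents — two paths of length 2: r = 2·(1/2)^2 = 1/2).
Summing one r·B term per recipient: 1·0.25·0.324 + 1·0.5·0.376 = 0.269.

0.269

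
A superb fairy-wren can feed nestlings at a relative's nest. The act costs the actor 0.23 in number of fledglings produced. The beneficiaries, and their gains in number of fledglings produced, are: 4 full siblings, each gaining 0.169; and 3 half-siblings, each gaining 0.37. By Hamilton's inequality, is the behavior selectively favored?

Hamilton's rule: the trait is favored when the sum of r·B over every recipient exceeds the actor's cost C.
r to a full sibling = 1/2 (full sibs share both parents — two paths of length 2: r = 2·(1/2)^2 = 1/2).
r to a half-sibling = 1/4 (half-sibs share one parent — one path of length 2: r = (1/2)^2 = 1/4).
Summing one r·B term per recipient: 4·0.5·0.169 + 3·0.25·0.37 = 0.6155.
0.6155 > 0.23: the indirect benefit exceeds the cost.

Yes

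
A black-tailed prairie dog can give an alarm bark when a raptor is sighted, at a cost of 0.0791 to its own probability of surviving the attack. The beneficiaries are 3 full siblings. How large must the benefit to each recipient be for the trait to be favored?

0.0527

r to a full sibling = 0.5 (full sibs share both parents — two paths of length 2: r = 2·(1/2)^2 = 1/2).
Hamilton's rule with n recipients of equal r: n·r·B > C, so B > C/(n·r) = 0.0791/(3·0.5) = 0.0527.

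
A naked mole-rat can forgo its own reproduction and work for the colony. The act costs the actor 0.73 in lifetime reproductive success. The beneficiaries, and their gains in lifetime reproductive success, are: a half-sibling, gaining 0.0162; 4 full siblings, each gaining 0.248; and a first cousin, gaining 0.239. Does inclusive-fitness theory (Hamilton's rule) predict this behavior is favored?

No

Hamilton's rule: the trait is favored when the sum of r·B over every recipient exceeds the actor's cost C.
r to a half-sibling = 1/4 (half-sibs share one parent — one path of length 2: r = (1/2)^2 = 1/4).
r to a full sibling = 0.5 (full sibs share both parents — two paths of length 2: r = 2·(1/2)^2 = 1/2).
r to a first cousin = 0.125 (first cousins share one grandparent pair — two paths of length 4: r = 2·(1/2)^4 = 1/8).
Summing one r·B term per recipient: 1·0.25·0.0162 + 4·0.5·0.248 + 1·0.125·0.239 = 0.529925.
0.529925 < 0.73: the indirect benefit is less than the cost.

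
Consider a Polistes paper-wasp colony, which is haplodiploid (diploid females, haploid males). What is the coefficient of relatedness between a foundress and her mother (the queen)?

One meiotic link between diploid queen and diploid daughter: r = 1/2.

0.5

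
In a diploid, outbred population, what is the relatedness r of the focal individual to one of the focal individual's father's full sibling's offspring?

0.125

Each parent–offspring link contributes a factor of 1/2, and independent paths through distinct common ancestors add.
First cousins share one grandparent pair — two paths of length 4: r = 2·(1/2)^4 = 1/8.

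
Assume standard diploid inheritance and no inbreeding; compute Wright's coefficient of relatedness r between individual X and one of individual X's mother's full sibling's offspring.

0.125

Each parent–offspring link contributes a factor of 1/2, and independent paths through distinct common ancestors add.
First cousins share one grandparent pair — two paths of length 4: r = 2·(1/2)^4 = 1/8.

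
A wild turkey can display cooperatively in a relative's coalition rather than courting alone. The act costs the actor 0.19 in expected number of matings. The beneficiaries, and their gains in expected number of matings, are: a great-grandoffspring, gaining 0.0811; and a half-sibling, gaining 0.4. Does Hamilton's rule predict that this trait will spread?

No

Hamilton's rule: the trait is favored when the sum of r·B over every recipient exceeds the actor's cost C.
r to a great-grandoffspring = 0.125 (three parent–offspring links: r = (1/2)^3 = 1/8).
r to a half-sibling = 1/4 (half-sibs share one parent — one path of length 2: r = (1/2)^2 = 1/4).
Summing one r·B term per recipient: 1·0.125·0.0811 + 1·0.25·0.4 = 0.1101375.
0.1101375 < 0.19: the indirect benefit is less than the cost.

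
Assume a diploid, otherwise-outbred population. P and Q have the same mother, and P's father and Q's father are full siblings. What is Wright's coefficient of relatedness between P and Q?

Independent pedigree routes through distinct common ancestors add.
P and Q are related in two ways: half-sibs through their shared mother (r = 1/4) and first cousins through their fathers (r = 1/8).
r = 1/4 + 1/8 = 0.375.

0.375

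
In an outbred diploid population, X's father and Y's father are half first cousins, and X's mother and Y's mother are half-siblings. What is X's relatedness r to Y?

0.078125

With two independent routes of shared ancestry, r is the sum of the two contributions.
X and Y are related in two ways: half second cousins through their fathers (r = 1/64) and half first cousins through their mothers (r = 1/16).
r = 1/64 + 1/16 = 5/64 = 0.078125.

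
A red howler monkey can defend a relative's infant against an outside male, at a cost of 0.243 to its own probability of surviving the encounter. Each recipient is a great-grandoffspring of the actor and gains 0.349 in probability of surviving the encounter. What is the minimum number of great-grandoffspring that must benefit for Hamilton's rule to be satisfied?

6

r to a great-grandoffspring = 1/8 (three parent–offspring links: r = (1/2)^3 = 1/8).
Hamilton's rule: n·r·B > C  ⇒  n > C/(r·B) = 0.243/(0.125·0.349) = 5.57.
The smallest integer exceeding 5.57 is 6.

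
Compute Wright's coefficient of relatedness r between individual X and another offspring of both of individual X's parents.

0.5

Each parent–offspring link contributes a factor of 1/2, and independent paths through distinct common ancestors add.
Full sibs share both parents — two paths of length 2: r = 2·(1/2)^2 = 1/2.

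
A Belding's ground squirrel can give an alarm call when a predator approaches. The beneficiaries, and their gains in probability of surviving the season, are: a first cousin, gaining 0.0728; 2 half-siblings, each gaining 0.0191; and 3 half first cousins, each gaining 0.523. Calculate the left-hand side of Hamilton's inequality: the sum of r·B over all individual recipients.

r to a first cousin = 0.125 (first cousins share one grandparent pair — two paths of length 4: r = 2·(1/2)^4 = 1/8).
r to a half-sibling = 1/4 (half-sibs share one parent — one path of length 2: r = (1/2)^2 = 1/4).
r to a half first cousin = 0.0625 (half first cousins share one grandparent — one path of length 4: r = (1/2)^4 = 1/16).
Summing one r·B term per recipient: 1·0.125·0.0728 + 2·0.25·0.0191 + 3·0.0625·0.523 = 0.1167125.

0.1167125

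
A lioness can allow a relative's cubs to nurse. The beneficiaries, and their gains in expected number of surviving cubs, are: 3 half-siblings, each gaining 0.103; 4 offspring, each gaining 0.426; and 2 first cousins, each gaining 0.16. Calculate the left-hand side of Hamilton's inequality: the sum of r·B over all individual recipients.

0.96925

r to a half-sibling = 1/4 (half-sibs share one parent — one path of length 2: r = (1/2)^2 = 1/4).
r to an offspring = 0.5 (one parent–offspring link: r = (1/2)^1 = 1/2).
r to a first cousin = 0.125 (first cousins share one grandparent pair — two paths of length 4: r = 2·(1/2)^4 = 1/8).
Summing one r·B term per recipient: 3·0.25·0.103 + 4·0.5·0.426 + 2·0.125·0.16 = 0.96925.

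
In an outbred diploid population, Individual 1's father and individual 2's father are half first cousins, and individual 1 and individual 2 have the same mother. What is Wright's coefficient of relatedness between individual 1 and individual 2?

0.265625

Relatedness sums over independent paths through distinct common ancestors.
Individual 1 and individual 2 are related in two ways: half second cousins through their fathers (r = 1/64) and half-sibs through their shared mother (r = 1/4).
r = 1/64 + 1/4 = 17/64 = 0.265625.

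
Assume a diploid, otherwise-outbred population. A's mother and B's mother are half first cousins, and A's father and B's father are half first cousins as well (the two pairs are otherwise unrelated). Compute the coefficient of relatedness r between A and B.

0.03125

Wright's path rule: contributions from independent ancestry routes add.
A and B are related in two ways: half second cousins through their mothers (r = 1/64) and half second cousins through their fathers (r = 1/64).
r = 1/64 + 1/64 = 1/32 = 0.03125.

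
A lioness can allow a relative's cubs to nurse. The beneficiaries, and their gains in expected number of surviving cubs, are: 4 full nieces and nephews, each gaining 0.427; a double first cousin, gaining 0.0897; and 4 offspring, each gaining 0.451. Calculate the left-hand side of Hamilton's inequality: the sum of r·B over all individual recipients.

1.351425

r to a full niece or nephew = 1/4 (full aunt/uncle↔niece/nephew: two paths of length 3 through the shared grandparent pair: r = 2·(1/2)^3 = 1/4).
r to a double first cousin = 1/4 (double first cousins share both grandparent pairs — four paths of length 4: r = 4·(1/2)^4 = 1/4).
r to an offspring = 0.5 (one parent–offspring link: r = (1/2)^1 = 1/2).
Summing one r·B term per recipient: 4·0.25·0.427 + 1·0.25·0.0897 + 4·0.5·0.451 = 1.351425.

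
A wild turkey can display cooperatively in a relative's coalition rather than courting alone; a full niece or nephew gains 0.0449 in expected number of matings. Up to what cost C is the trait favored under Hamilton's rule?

r to a full niece or nephew = 0.25 (full aunt/uncle↔niece/nephew: two paths of length 3 through the shared grandparent pair: r = 2·(1/2)^3 = 1/4).
Hamilton's rule: n·r·B > C, so the trait is favored while C < n·r·B = 1·0.25·0.0449 = 0.011225.

0.011225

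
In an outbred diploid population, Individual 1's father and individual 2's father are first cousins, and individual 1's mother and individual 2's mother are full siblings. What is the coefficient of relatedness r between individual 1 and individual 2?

0.15625

Independent pedigree routes through distinct common ancestors add.
Individual 1 and individual 2 are related in two ways: second cousins through their fathers (r = 1/32) and first cousins through their mothers (r = 1/8).
r = 1/32 + 1/8 = 0.15625.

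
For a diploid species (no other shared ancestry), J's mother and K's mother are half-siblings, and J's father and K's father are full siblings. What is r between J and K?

0.1875

Wright's path rule: contributions from independent ancestry routes add.
J and K are related in two ways: half first cousins through their mothers (r = 1/16) and first cousins through their fathers (r = 1/8).
r = 1/16 + 1/8 = 3/16 = 0.1875.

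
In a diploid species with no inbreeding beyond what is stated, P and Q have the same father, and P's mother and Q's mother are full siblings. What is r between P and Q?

0.375

Relatedness sums over independent paths through distinct common ancestors.
P and Q are related in two ways: half-sibs through their shared father (r = 1/4) and first cousins through their mothers (r = 1/8).
r = 1/4 + 1/8 = 3/8 = 0.375.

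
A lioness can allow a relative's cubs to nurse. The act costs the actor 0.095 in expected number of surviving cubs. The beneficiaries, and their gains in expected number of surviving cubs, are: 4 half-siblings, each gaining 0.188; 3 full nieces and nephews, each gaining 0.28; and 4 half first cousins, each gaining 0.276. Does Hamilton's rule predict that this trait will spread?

Hamilton's rule: the trait is favored when the sum of r·B over every recipient exceeds the actor's cost C.
r to a half-sibling = 1/4 (half-sibs share one parent — one path of length 2: r = (1/2)^2 = 1/4).
r to a full niece or nephew = 0.25 (full aunt/uncle↔niece/nephew: two paths of length 3 through the shared grandparent pair: r = 2·(1/2)^3 = 1/4).
r to a half first cousin = 0.0625 (half first cousins share one grandparent — one path of length 4: r = (1/2)^4 = 1/16).
Summing one r·B term per recipient: 4·0.25·0.188 + 3·0.25·0.28 + 4·0.0625·0.276 = 0.467.
0.467 > 0.095: the indirect benefit exceeds the cost.

Yes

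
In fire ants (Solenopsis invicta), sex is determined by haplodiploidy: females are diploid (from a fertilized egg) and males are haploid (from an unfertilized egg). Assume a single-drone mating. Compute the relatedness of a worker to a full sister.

Haplodiploid full sisters inherit their father's entire haploid genome identically (contributing 1/2) and on average half of their mother's contribution (1/2 · 1/2 = 1/4); r = 1/2 + 1/4 = 3/4.

0.75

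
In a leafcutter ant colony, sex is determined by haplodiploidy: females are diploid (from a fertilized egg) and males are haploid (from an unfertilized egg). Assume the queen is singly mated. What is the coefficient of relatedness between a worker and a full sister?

Haplodiploid full sisters inherit their father's entire haploid genome identically (contributing 1/2) and on average half of their mother's contribution (1/2 · 1/2 = 1/4); r = 1/2 + 1/4 = 3/4.

0.75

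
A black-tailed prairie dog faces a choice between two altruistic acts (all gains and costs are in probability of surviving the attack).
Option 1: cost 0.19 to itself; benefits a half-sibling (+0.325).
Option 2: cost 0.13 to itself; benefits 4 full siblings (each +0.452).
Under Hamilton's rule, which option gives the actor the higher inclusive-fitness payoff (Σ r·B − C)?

Option 2

Option 1: r to a half-sibling = 0.25.
Option 1: Σ r·B − C = (1·0.25·0.325) − 0.19 = -0.10875.
Option 2: r to a full sibling = 0.5.
Option 2: Σ r·B − C = (4·0.5·0.452) − 0.13 = 0.774.
Option 2 has the higher net inclusive-fitness payoff.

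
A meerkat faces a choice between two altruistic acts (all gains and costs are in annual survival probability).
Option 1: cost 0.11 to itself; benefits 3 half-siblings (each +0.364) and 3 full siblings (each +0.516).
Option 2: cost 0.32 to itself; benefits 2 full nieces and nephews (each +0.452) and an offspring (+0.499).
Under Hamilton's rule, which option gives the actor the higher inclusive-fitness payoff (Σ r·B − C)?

Option 1

Option 1: r to a half-sibling = 0.25.
Option 1: r to a full sibling = 0.5.
Option 1: Σ r·B − C = (3·0.25·0.364 + 3·0.5·0.516) − 0.11 = 0.937.
Option 2: r to a full niece or nephew = 0.25.
Option 2: r to an offspring = 0.5.
Option 2: Σ r·B − C = (2·0.25·0.452 + 1·0.5·0.499) − 0.32 = 0.1555.
Option 1 has the higher net inclusive-fitness payoff.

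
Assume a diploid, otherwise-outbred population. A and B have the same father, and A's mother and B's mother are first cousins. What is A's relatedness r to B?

With two independent routes of shared ancestry, r is the sum of the two contributions.
A and B are related in two ways: half-sibs through their shared father (r = 1/4) and second cousins through their mothers (r = 1/32).
r = 1/4 + 1/32 = 0.28125.

0.28125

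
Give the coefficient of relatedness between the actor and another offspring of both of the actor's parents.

Each parent–offspring link contributes a factor of 1/2, and independent paths through distinct common ancestors add.
Full sibs share both parents — two paths of length 2: r = 2·(1/2)^2 = 1/2.

0.5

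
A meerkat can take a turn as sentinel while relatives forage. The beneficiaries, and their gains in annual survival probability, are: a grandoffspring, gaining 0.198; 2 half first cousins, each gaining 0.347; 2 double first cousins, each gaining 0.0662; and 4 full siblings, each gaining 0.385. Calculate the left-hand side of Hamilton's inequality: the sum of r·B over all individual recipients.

0.895975

r to a grandoffspring = 0.25 (two parent–offspring links: r = (1/2)^2 = 1/4).
r to a half first cousin = 0.0625 (half first cousins share one grandparent — one path of length 4: r = (1/2)^4 = 1/16).
r to a double first cousin = 1/4 (double first cousins share both grandparent pairs — four paths of length 4: r = 4·(1/2)^4 = 1/4).
r to a full sibling = 0.5 (full sibs share both parents — two paths of length 2: r = 2·(1/2)^2 = 1/2).
Summing one r·B term per recipient: 1·0.25·0.198 + 2·0.0625·0.347 + 2·0.25·0.0662 + 4·0.5·0.385 = 0.895975.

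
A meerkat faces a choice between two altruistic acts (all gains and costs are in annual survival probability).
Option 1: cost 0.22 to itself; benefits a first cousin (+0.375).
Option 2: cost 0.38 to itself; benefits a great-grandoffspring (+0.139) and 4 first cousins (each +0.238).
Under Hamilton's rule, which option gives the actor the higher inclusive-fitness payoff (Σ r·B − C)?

Option 1: r to a first cousin = 0.125.
Option 1: Σ r·B − C = (1·0.125·0.375) − 0.22 = -0.173125.
Option 2: r to a great-grandoffspring = 0.125.
Option 2: r to a first cousin = 0.125.
Option 2: Σ r·B − C = (1·0.125·0.139 + 4·0.125·0.238) − 0.38 = -0.243625.
Option 1 has the higher net inclusive-fitness payoff.

Option 1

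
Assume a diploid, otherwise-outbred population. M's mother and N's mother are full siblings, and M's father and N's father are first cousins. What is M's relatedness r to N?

Relatedness sums over independent paths through distinct common ancestors.
M and N are related in two ways: first cousins through their mothers (r = 1/8) and second cousins through their fathers (r = 1/32).
r = 1/8 + 1/32 = 0.15625.

0.15625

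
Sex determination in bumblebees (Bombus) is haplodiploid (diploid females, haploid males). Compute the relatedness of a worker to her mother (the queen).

0.5

One meiotic link between diploid queen and diploid daughter: r = 1/2.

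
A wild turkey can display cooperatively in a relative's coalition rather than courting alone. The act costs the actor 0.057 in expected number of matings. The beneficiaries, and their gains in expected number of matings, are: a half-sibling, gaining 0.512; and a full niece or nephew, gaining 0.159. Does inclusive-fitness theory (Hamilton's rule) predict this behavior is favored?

Hamilton's rule: the trait is favored when the sum of r·B over every recipient exceeds the actor's cost C.
r to a half-sibling = 1/4 (half-sibs share one parent — one path of length 2: r = (1/2)^2 = 1/4).
r to a full niece or nephew = 0.25 (full aunt/uncle↔niece/nephew: two paths of length 3 through the shared grandparent pair: r = 2·(1/2)^3 = 1/4).
Summing one r·B term per recipient: 1·0.25·0.512 + 1·0.25·0.159 = 0.16775.
0.16775 > 0.057: the indirect benefit exceeds the cost.

Yes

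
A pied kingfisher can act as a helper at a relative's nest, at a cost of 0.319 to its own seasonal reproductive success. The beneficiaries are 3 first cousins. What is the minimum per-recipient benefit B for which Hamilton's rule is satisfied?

0.8507

r to a first cousin = 0.125 (first cousins share one grandparent pair — two paths of length 4: r = 2·(1/2)^4 = 1/8).
Hamilton's rule with n recipients of equal r: n·r·B > C, so B > C/(n·r) = 0.319/(3·0.125) = 0.8507.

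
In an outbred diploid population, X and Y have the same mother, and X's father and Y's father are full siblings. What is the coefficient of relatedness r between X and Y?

0.375

Relatedness sums over independent paths through distinct common ancestors.
X and Y are related in two ways: half-sibs through their shared mother (r = 1/4) and first cousins through their fathers (r = 1/8).
r = 1/4 + 1/8 = 3/8 = 0.375.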